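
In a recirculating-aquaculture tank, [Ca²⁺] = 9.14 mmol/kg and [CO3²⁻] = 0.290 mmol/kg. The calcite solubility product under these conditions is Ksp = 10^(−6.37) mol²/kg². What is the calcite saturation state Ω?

Ksp = 10^(−6.37) = 4.266×10^-7
Ω = [Ca²⁺][CO3²⁻]/Ksp = (9.14×10^-3)(0.290×10^-3) / 4.266×10^-7 = 6.21

Ω = 6.21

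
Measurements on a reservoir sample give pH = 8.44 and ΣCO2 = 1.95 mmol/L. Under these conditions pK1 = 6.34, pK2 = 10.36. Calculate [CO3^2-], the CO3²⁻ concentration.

[CO3²⁻] = 0.0230 mmol/L

α₂ = 1 / (1 + [H⁺]/K2 + [H⁺]²/(K1K2)) = 1 / (1 + 10^+1.92 + 10^-0.18)
   = 1 / (1 + 83.176 + 0.66069) = 1/84.837 = 0.01179
[CO3²⁻] = α₂ × DIC = 0.01179 × 1.95 = 0.0230 mmol/L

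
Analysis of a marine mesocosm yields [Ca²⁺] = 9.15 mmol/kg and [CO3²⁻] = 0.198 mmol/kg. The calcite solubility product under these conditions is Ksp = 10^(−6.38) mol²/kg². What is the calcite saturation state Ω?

Ksp = 10^(−6.38) = 4.169×10^-7
Ω = [Ca²⁺][CO3²⁻]/Ksp = (9.15×10^-3)(0.198×10^-3) / 4.169×10^-7 = 4.35

Ω = 4.35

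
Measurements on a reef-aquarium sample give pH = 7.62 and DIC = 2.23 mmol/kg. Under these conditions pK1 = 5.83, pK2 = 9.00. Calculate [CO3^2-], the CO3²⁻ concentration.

[CO3²⁻] = 0.0879 mmol/kg

α₂ = 1 / (1 + [H⁺]/K2 + [H⁺]²/(K1K2)) = 1 / (1 + 10^+1.38 + 10^-0.41)
   = 1 / (1 + 23.988 + 0.38905) = 1/25.377 = 0.03941
[CO3²⁻] = α₂ × DIC = 0.03941 × 2.23 = 0.0879 mmol/kg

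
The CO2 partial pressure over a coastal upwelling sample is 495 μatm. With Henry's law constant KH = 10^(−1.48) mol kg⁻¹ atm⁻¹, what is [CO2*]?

[CO2*] = 16.4 μmol/kg

KH = 10^(−1.48) = 3.311×10^-2 mol kg⁻¹ atm⁻¹
[CO2*] = KH · pCO2 = 3.311×10^-2 × 495×10^-6 atm = 1.64×10^-5 mol/kg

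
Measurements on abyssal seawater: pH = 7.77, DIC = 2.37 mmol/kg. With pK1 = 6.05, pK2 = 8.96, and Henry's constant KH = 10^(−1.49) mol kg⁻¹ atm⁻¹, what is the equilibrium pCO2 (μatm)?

α₀ = 1 / (1 + K1/[H⁺] + K1K2/[H⁺]²) = 1 / (1 + 10^+1.72 + 10^+0.53)
   = 1 / (1 + 52.481 + 3.3884) = 1/56.869 = 0.01758
[CO2*] = α₀ × DIC = 0.01758 × 2.37 = 0.04167 mmol/kg
pCO2 = [CO2*]/KH = 4.167×10^-5 / 3.236×10^-2 = 1290 μatm

pCO2 = 1290 μatm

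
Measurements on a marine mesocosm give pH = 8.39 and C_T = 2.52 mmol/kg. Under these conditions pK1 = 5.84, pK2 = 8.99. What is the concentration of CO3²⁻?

α₂ = 1 / (1 + [H⁺]/K2 + [H⁺]²/(K1K2)) = 1 / (1 + 10^+0.60 + 10^-1.95)
   = 1 / (1 + 3.9811 + 0.011220) = 1/4.9923 = 0.2003
[CO3²⁻] = α₂ × DIC = 0.2003 × 2.52 = 0.505 mmol/kg

[CO3²⁻] = 0.505 mmol/kg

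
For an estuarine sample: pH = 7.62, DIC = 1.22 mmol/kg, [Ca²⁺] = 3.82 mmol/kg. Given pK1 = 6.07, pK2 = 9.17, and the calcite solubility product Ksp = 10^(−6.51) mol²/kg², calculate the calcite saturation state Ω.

Ω = 0.402

α₂ = 1 / (1 + [H⁺]/K2 + [H⁺]²/(K1K2)) = 1 / (1 + 10^+1.55 + 10^+0.00)
   = 1 / (1 + 35.481 + 1.0000) = 1/37.481 = 0.02668
[CO3²⁻] = α₂ × DIC = 0.02668 × 1.22 = 0.03255 mmol/kg
Ksp = 10^(−6.51) = 3.090×10^-7
Ω = [Ca²⁺][CO3²⁻]/Ksp = (3.82×10^-3)(3.255×10^-5) / 3.090×10^-7 = 0.402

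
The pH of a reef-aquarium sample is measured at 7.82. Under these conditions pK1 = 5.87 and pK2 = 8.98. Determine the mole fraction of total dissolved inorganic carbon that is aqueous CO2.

α₀ = 1 / (1 + K1/[H⁺] + K1K2/[H⁺]²) = 1 / (1 + 10^+1.95 + 10^+0.79)
   = 1 / (1 + 89.125 + 6.1660) = 1/96.291 = 0.01039

α₀ = 0.0104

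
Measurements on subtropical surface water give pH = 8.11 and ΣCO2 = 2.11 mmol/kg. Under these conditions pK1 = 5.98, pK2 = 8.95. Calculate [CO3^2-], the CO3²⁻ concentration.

α₂ = 1 / (1 + [H⁺]/K2 + [H⁺]²/(K1K2)) = 1 / (1 + 10^+0.84 + 10^-1.29)
   = 1 / (1 + 6.9183 + 0.051286) = 1/7.9696 = 0.1255
[CO3²⁻] = α₂ × DIC = 0.1255 × 2.11 = 0.265 mmol/kg

[CO3²⁻] = 0.265 mmol/kg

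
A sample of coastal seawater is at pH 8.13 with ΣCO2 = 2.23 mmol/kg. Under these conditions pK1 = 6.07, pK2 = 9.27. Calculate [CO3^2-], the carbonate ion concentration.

[CO3²⁻] = 0.149 mmol/kg

α₂ = 1 / (1 + [H⁺]/K2 + [H⁺]²/(K1K2)) = 1 / (1 + 10^+1.14 + 10^-0.92)
   = 1 / (1 + 13.804 + 0.12023) = 1/14.924 = 0.06701
[CO3²⁻] = α₂ × DIC = 0.06701 × 2.23 = 0.149 mmol/kg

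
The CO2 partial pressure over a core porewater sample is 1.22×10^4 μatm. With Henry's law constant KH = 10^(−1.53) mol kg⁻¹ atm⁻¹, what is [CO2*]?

KH = 10^(−1.53) = 2.951×10^-2 mol kg⁻¹ atm⁻¹
[CO2*] = KH · pCO2 = 2.951×10^-2 × 1.22×10^4×10^-6 atm = 3.60×10^-4 mol/kg

[CO2*] = 360 μmol/kg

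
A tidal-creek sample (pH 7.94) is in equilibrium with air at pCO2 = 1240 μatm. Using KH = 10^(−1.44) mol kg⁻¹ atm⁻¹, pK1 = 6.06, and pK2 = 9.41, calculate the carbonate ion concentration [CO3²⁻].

[CO3²⁻] = 0.116 mmol/kg

[CO2*] = KH · pCO2 = 10^(−1.44) × 1240×10^-6 = 4.502×10^-5 mol/kg
α₀ = 1/(1 + K1/[H⁺] + K1K2/[H⁺]²) = 1/(1 + 10^+1.88 + 10^+0.41) = 0.01259
DIC = [CO2*]/α₀ = 4.502×10^-5 / 0.01259 = 3.576 mmol/kg
[CO3²⁻] = α₂·DIC; α₂ = 0.03236, so [CO3²⁻] = 0.03236 × 3.576 = 0.116 mmol/kg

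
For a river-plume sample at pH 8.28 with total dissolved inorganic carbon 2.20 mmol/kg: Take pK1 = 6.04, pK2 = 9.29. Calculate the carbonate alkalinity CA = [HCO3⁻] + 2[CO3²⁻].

CA = [HCO3⁻] + 2[CO3²⁻] = (α₁ + 2α₂)·DIC
At pH 8.28: [H⁺]/K1 = 10^-2.24 = 0.0057544, K2/[H⁺] = 10^-1.01 = 0.097724
α₁ = 1/(1 + 0.0057544 + 0.097724) = 1/1.1035 = 0.9062; α₂ = α₁·K2/[H⁺] = 0.08856
α₁ + 2α₂ = 1.0833
CA = 1.0833 × 2.20 = 2.38 mmol/kg

CA = 2.38 mmol/kg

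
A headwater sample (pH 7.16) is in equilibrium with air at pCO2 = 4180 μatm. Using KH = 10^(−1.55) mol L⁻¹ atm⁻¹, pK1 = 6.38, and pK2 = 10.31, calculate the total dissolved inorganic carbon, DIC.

[CO2*] = KH · pCO2 = 10^(−1.55) × 4180×10^-6 = 1.178×10^-4 mol/L
α₀ = 1/(1 + K1/[H⁺] + K1K2/[H⁺]²) = 1/(1 + 10^+0.78 + 10^-2.37) = 0.1423
DIC = [CO2*]/α₀ = 1.178×10^-4 / 0.1423 = 0.828 mmol/L

DIC = 0.828 mmol/L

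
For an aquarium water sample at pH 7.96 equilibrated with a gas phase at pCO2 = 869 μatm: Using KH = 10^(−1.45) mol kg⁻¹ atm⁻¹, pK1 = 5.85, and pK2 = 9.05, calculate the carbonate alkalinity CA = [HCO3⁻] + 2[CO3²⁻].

CA = 4.62 mmol/kg

[CO2*] = KH · pCO2 = 10^(−1.45) × 869×10^-6 = 3.083×10^-5 mol/kg
α₀ = 1/(1 + K1/[H⁺] + K1K2/[H⁺]²) = 1/(1 + 10^+2.11 + 10^+1.02) = 0.007128
DIC = [CO2*]/α₀ = 3.083×10^-5 / 0.007128 = 4.326 mmol/kg
CA = (α₁ + 2α₂)·DIC = (0.9182 + 2×0.07464) × 4.326 = 4.62 mmol/kg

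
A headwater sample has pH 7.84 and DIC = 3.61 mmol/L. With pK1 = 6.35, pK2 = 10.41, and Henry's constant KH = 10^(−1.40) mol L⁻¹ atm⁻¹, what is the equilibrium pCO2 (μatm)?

α₀ = 1 / (1 + K1/[H⁺] + K1K2/[H⁺]²) = 1 / (1 + 10^+1.49 + 10^-1.08)
   = 1 / (1 + 30.903 + 0.083176) = 1/31.986 = 0.03126
[CO2*] = α₀ × DIC = 0.03126 × 3.61 = 0.1129 mmol/L
pCO2 = [CO2*]/KH = 1.129×10^-4 / 3.981×10^-2 = 2830 μatm

pCO2 = 2830 μatm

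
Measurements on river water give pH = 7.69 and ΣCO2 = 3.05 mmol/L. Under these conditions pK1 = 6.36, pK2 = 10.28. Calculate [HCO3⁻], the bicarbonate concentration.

α₁ = 1 / (1 + [H⁺]/K1 + K2/[H⁺]) = 1 / (1 + 10^-1.33 + 10^-2.59)
   = 1 / (1 + 0.046774 + 0.0025704) = 1/1.0493 = 0.9530
[HCO3⁻] = α₁ × DIC = 0.9530 × 3.05 = 2.91 mmol/L

[HCO3⁻] = 2.91 mmol/L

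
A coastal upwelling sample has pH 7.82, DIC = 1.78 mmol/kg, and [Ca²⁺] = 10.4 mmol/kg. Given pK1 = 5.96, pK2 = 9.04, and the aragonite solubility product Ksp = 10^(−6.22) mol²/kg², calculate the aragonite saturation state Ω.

Ω = 1.72

α₂ = 1 / (1 + [H⁺]/K2 + [H⁺]²/(K1K2)) = 1 / (1 + 10^+1.22 + 10^-0.64)
   = 1 / (1 + 16.596 + 0.22909) = 1/17.825 = 0.05610
[CO3²⁻] = α₂ × DIC = 0.05610 × 1.78 = 0.09986 mmol/kg
Ksp = 10^(−6.22) = 6.026×10^-7
Ω = [Ca²⁺][CO3²⁻]/Ksp = (10.4×10^-3)(9.986×10^-5) / 6.026×10^-7 = 1.72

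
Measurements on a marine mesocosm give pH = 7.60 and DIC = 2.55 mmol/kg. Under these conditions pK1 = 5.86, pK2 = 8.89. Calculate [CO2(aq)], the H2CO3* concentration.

[CO2*] = 0.0434 mmol/kg

α₀ = 1 / (1 + K1/[H⁺] + K1K2/[H⁺]²) = 1 / (1 + 10^+1.74 + 10^+0.45)
   = 1 / (1 + 54.954 + 2.8184) = 1/58.772 = 0.01701
[CO2*] = α₀ × DIC = 0.01701 × 2.55 = 0.0434 mmol/kg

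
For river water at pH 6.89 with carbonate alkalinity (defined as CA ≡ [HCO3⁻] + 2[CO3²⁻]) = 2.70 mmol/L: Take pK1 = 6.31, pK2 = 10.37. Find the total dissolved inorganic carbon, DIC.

CA = [HCO3⁻] + 2[CO3²⁻] = (α₁ + 2α₂)·DIC
At pH 6.89: [H⁺]/K1 = 10^-0.58 = 0.26303, K2/[H⁺] = 10^-3.48 = 0.00033113
α₁ = 1/(1 + 0.26303 + 0.00033113) = 1/1.2634 = 0.7915; α₂ = α₁·K2/[H⁺] = 0.0002621
α₁ + 2α₂ = 0.7921
DIC = CA / (α₁ + 2α₂) = 2.70 / 0.7921 = 3.41 mmol/L

DIC = 3.41 mmol/L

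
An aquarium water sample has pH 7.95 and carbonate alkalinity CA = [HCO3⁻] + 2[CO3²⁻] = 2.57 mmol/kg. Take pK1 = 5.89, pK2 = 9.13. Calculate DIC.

CA = [HCO3⁻] + 2[CO3²⁻] = (α₁ + 2α₂)·DIC
At pH 7.95: [H⁺]/K1 = 10^-2.06 = 0.0087096, K2/[H⁺] = 10^-1.18 = 0.066069
α₁ = 1/(1 + 0.0087096 + 0.066069) = 1/1.0748 = 0.9304; α₂ = α₁·K2/[H⁺] = 0.06147
α₁ + 2α₂ = 1.0534
DIC = CA / (α₁ + 2α₂) = 2.57 / 1.0534 = 2.44 mmol/kg

DIC = 2.44 mmol/kg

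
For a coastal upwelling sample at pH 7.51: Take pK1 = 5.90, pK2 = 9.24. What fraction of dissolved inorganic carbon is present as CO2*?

α₀ = 1 / (1 + K1/[H⁺] + K1K2/[H⁺]²) = 1 / (1 + 10^+1.61 + 10^-0.12)
   = 1 / (1 + 40.738 + 0.75858) = 1/42.497 = 0.02353

α₀ = 0.0235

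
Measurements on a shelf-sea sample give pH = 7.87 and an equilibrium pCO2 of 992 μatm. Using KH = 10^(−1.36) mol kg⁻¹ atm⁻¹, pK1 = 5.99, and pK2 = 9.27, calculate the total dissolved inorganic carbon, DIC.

[CO2*] = KH · pCO2 = 10^(−1.36) × 992×10^-6 = 4.330×10^-5 mol/kg
α₀ = 1/(1 + K1/[H⁺] + K1K2/[H⁺]²) = 1/(1 + 10^+1.88 + 10^+0.48) = 0.01252
DIC = [CO2*]/α₀ = 4.330×10^-5 / 0.01252 = 3.46 mmol/kg

DIC = 3.46 mmol/kg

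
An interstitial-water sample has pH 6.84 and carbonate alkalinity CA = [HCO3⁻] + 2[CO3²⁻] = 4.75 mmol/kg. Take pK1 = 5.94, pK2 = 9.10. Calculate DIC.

CA = [HCO3⁻] + 2[CO3²⁻] = (α₁ + 2α₂)·DIC
At pH 6.84: [H⁺]/K1 = 10^-0.90 = 0.12589, K2/[H⁺] = 10^-2.26 = 0.0054954
α₁ = 1/(1 + 0.12589 + 0.0054954) = 1/1.1314 = 0.8839; α₂ = α₁·K2/[H⁺] = 0.004857
α₁ + 2α₂ = 0.8936
DIC = CA / (α₁ + 2α₂) = 4.75 / 0.8936 = 5.32 mmol/kg

DIC = 5.32 mmol/kg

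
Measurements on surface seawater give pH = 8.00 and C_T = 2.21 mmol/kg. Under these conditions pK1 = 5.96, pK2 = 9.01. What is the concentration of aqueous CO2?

α₀ = 1 / (1 + K1/[H⁺] + K1K2/[H⁺]²) = 1 / (1 + 10^+2.04 + 10^+1.03)
   = 1 / (1 + 109.65 + 10.715) = 1/121.36 = 0.008240
[CO2*] = α₀ × DIC = 0.008240 × 2.21 = 0.0182 mmol/kg = 18.2 μmol/kg

[CO2*] = 18.2 μmol/kg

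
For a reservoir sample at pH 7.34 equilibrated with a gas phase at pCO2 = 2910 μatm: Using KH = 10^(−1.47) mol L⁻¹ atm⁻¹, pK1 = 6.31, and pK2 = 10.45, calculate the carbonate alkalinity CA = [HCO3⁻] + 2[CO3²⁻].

CA = 1.06 mmol/L

[CO2*] = KH · pCO2 = 10^(−1.47) × 2910×10^-6 = 9.860×10^-5 mol/L
α₀ = 1/(1 + K1/[H⁺] + K1K2/[H⁺]²) = 1/(1 + 10^+1.03 + 10^-2.08) = 0.08530
DIC = [CO2*]/α₀ = 9.860×10^-5 / 0.08530 = 1.156 mmol/L
CA = (α₁ + 2α₂)·DIC = (0.9140 + 2×0.0007095) × 1.156 = 1.06 mmol/L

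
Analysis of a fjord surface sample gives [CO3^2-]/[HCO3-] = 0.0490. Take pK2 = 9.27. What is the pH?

From K2 = [H⁺][CO3^2-]/[HCO3-]:  pH = pK2 + log₁₀([CO3^2-]/[HCO3-])
log₁₀(0.0490) = -1.310
pH = 9.27 + (-1.310) = 7.96

pH = 7.96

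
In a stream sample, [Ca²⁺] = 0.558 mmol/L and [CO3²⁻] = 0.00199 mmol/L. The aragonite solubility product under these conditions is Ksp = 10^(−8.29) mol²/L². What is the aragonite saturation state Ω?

Ksp = 10^(−8.29) = 5.129×10^-9
Ω = [Ca²⁺][CO3²⁻]/Ksp = (0.558×10^-3)(0.00199×10^-3) / 5.129×10^-9 = 0.217

Ω = 0.217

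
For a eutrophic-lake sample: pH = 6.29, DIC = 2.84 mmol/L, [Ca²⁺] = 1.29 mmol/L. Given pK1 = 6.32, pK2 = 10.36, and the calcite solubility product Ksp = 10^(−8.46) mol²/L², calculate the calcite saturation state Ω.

Ω = 0.0434

α₂ = 1 / (1 + [H⁺]/K2 + [H⁺]²/(K1K2)) = 1 / (1 + 10^+4.07 + 10^+4.10)
   = 1 / (1 + 1.1749×10^4 + 1.2589×10^4) = 1/2.4339×10^4 = 4.109×10^-5
[CO3²⁻] = α₂ × DIC = 4.109×10^-5 × 2.84 = 0.0001167 mmol/L = 0.1167 μmol/L
Ksp = 10^(−8.46) = 3.467×10^-9
Ω = [Ca²⁺][CO3²⁻]/Ksp = (1.29×10^-3)(1.167×10^-7) / 3.467×10^-9 = 0.0434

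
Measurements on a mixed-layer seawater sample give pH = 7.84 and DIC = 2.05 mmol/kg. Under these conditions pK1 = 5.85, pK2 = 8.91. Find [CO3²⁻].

α₂ = 1 / (1 + [H⁺]/K2 + [H⁺]²/(K1K2)) = 1 / (1 + 10^+1.07 + 10^-0.92)
   = 1 / (1 + 11.749 + 0.12023) = 1/12.869 = 0.07770
[CO3²⁻] = α₂ × DIC = 0.07770 × 2.05 = 0.159 mmol/kg

[CO3²⁻] = 0.159 mmol/kg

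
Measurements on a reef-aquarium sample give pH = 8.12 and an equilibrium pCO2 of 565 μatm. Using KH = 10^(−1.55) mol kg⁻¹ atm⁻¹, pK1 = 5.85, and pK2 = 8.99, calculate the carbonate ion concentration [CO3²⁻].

[CO3²⁻] = 0.400 mmol/kg

[CO2*] = KH · pCO2 = 10^(−1.55) × 565×10^-6 = 1.592×10^-5 mol/kg
α₀ = 1/(1 + K1/[H⁺] + K1K2/[H⁺]²) = 1/(1 + 10^+2.27 + 10^+1.40) = 0.004710
DIC = [CO2*]/α₀ = 1.592×10^-5 / 0.004710 = 3.381 mmol/kg
[CO3²⁻] = α₂·DIC; α₂ = 0.1183, so [CO3²⁻] = 0.1183 × 3.381 = 0.400 mmol/kg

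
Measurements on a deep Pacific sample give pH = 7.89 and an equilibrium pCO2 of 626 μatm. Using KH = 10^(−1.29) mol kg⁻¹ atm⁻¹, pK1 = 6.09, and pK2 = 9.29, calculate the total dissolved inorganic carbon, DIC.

[CO2*] = KH · pCO2 = 10^(−1.29) × 626×10^-6 = 3.211×10^-5 mol/kg
α₀ = 1/(1 + K1/[H⁺] + K1K2/[H⁺]²) = 1/(1 + 10^+1.80 + 10^+0.40) = 0.01501
DIC = [CO2*]/α₀ = 3.211×10^-5 / 0.01501 = 2.14 mmol/kg

DIC = 2.14 mmol/kg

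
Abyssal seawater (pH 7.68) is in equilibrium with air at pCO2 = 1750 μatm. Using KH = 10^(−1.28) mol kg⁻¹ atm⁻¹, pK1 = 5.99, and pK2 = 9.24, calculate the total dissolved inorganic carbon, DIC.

[CO2*] = KH · pCO2 = 10^(−1.28) × 1750×10^-6 = 9.184×10^-5 mol/kg
α₀ = 1/(1 + K1/[H⁺] + K1K2/[H⁺]²) = 1/(1 + 10^+1.69 + 10^+0.13) = 0.01948
DIC = [CO2*]/α₀ = 9.184×10^-5 / 0.01948 = 4.71 mmol/kg

DIC = 4.71 mmol/kg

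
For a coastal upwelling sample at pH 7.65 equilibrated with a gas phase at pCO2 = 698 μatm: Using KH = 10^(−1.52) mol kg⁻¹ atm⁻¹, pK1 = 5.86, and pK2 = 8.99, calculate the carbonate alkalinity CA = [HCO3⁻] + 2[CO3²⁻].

[CO2*] = KH · pCO2 = 10^(−1.52) × 698×10^-6 = 2.108×10^-5 mol/kg
α₀ = 1/(1 + K1/[H⁺] + K1K2/[H⁺]²) = 1/(1 + 10^+1.79 + 10^+0.45) = 0.01527
DIC = [CO2*]/α₀ = 2.108×10^-5 / 0.01527 = 1.380 mmol/kg
CA = (α₁ + 2α₂)·DIC = (0.9417 + 2×0.04304) × 1.380 = 1.42 mmol/kg

CA = 1.42 mmol/kg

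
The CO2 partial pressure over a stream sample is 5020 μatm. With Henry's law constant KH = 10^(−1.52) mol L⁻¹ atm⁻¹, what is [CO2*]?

[CO2*] = 152 μmol/L

KH = 10^(−1.52) = 3.020×10^-2 mol L⁻¹ atm⁻¹
[CO2*] = KH · pCO2 = 3.020×10^-2 × 5020×10^-6 atm = 1.52×10^-4 mol/L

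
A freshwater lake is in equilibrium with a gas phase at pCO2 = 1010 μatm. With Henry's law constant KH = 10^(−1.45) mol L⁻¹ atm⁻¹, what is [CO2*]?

[CO2*] = 35.8 μmol/L

KH = 10^(−1.45) = 3.548×10^-2 mol L⁻¹ atm⁻¹
[CO2*] = KH · pCO2 = 3.548×10^-2 × 1010×10^-6 atm = 3.58×10^-5 mol/L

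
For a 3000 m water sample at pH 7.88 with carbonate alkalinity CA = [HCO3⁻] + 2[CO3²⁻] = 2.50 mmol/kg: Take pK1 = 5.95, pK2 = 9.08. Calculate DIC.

DIC = 2.39 mmol/kg

CA = [HCO3⁻] + 2[CO3²⁻] = (α₁ + 2α₂)·DIC
At pH 7.88: [H⁺]/K1 = 10^-1.93 = 0.011749, K2/[H⁺] = 10^-1.20 = 0.063096
α₁ = 1/(1 + 0.011749 + 0.063096) = 1/1.0748 = 0.9304; α₂ = α₁·K2/[H⁺] = 0.05870
α₁ + 2α₂ = 1.0478
DIC = CA / (α₁ + 2α₂) = 2.50 / 1.0478 = 2.39 mmol/kg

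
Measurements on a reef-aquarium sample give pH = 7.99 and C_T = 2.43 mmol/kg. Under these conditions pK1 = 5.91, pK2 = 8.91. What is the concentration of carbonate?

[CO3²⁻] = 0.259 mmol/kg

α₂ = 1 / (1 + [H⁺]/K2 + [H⁺]²/(K1K2)) = 1 / (1 + 10^+0.92 + 10^-1.16)
   = 1 / (1 + 8.3176 + 0.069183) = 1/9.3868 = 0.1065
[CO3²⁻] = α₂ × DIC = 0.1065 × 2.43 = 0.259 mmol/kg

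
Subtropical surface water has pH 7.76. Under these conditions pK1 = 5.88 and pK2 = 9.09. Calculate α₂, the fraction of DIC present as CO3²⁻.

α₂ = 0.0441

α₂ = 1 / (1 + [H⁺]/K2 + [H⁺]²/(K1K2)) = 1 / (1 + 10^+1.33 + 10^-0.55)
   = 1 / (1 + 21.380 + 0.28184) = 1/22.661 = 0.04413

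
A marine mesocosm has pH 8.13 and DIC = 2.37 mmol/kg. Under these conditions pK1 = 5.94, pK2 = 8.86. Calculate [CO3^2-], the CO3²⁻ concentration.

α₂ = 1 / (1 + [H⁺]/K2 + [H⁺]²/(K1K2)) = 1 / (1 + 10^+0.73 + 10^-1.46)
   = 1 / (1 + 5.3703 + 0.034674) = 1/6.4050 = 0.1561
[CO3²⁻] = α₂ × DIC = 0.1561 × 2.37 = 0.370 mmol/kg

[CO3²⁻] = 0.370 mmol/kg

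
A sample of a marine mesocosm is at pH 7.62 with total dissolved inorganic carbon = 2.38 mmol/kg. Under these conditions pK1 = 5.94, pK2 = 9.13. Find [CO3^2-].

α₂ = 1 / (1 + [H⁺]/K2 + [H⁺]²/(K1K2)) = 1 / (1 + 10^+1.51 + 10^-0.17)
   = 1 / (1 + 32.359 + 0.67608) = 1/34.035 = 0.02938
[CO3²⁻] = α₂ × DIC = 0.02938 × 2.38 = 0.0699 mmol/kg

[CO3²⁻] = 0.0699 mmol/kg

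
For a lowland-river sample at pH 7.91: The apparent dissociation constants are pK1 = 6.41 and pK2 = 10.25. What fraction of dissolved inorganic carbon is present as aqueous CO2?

α₀ = 1 / (1 + K1/[H⁺] + K1K2/[H⁺]²) = 1 / (1 + 10^+1.50 + 10^-0.84)
   = 1 / (1 + 31.623 + 0.14454) = 1/32.767 = 0.03052

α₀ = 0.0305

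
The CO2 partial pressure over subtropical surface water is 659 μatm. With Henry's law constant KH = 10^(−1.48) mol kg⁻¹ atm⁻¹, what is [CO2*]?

[CO2*] = 21.8 μmol/kg

KH = 10^(−1.48) = 3.311×10^-2 mol kg⁻¹ atm⁻¹
[CO2*] = KH · pCO2 = 3.311×10^-2 × 659×10^-6 atm = 2.18×10^-5 mol/kg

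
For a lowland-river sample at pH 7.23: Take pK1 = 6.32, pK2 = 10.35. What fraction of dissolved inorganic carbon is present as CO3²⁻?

α₂ = 0.000675

α₂ = 1 / (1 + [H⁺]/K2 + [H⁺]²/(K1K2)) = 1 / (1 + 10^+3.12 + 10^+2.21)
   = 1 / (1 + 1318.3 + 162.18) = 1/1481.4 = 0.0006750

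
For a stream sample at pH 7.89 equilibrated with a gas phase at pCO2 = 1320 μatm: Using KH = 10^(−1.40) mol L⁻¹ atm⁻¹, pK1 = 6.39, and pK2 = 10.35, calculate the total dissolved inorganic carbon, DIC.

DIC = 1.72 mmol/L

[CO2*] = KH · pCO2 = 10^(−1.40) × 1320×10^-6 = 5.255×10^-5 mol/L
α₀ = 1/(1 + K1/[H⁺] + K1K2/[H⁺]²) = 1/(1 + 10^+1.50 + 10^-0.96) = 0.03055
DIC = [CO2*]/α₀ = 5.255×10^-5 / 0.03055 = 1.72 mmol/L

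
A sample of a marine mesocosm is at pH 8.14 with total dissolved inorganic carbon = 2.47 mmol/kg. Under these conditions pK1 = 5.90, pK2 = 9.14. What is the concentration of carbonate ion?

[CO3²⁻] = 0.223 mmol/kg

α₂ = 1 / (1 + [H⁺]/K2 + [H⁺]²/(K1K2)) = 1 / (1 + 10^+1.00 + 10^-1.24)
   = 1 / (1 + 10.000 + 0.057544) = 1/11.058 = 0.09044
[CO3²⁻] = α₂ × DIC = 0.09044 × 2.47 = 0.223 mmol/kg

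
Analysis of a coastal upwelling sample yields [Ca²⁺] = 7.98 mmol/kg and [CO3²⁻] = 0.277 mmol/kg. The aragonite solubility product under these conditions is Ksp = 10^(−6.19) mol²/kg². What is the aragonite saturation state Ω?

Ω = 3.42

Ksp = 10^(−6.19) = 6.457×10^-7
Ω = [Ca²⁺][CO3²⁻]/Ksp = (7.98×10^-3)(0.277×10^-3) / 6.457×10^-7 = 3.42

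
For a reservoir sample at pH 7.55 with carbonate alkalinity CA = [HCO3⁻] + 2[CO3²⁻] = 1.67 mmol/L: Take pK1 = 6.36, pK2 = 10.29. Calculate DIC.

DIC = 1.77 mmol/L

CA = [HCO3⁻] + 2[CO3²⁻] = (α₁ + 2α₂)·DIC
At pH 7.55: [H⁺]/K1 = 10^-1.19 = 0.064565, K2/[H⁺] = 10^-2.74 = 0.0018197
α₁ = 1/(1 + 0.064565 + 0.0018197) = 1/1.0664 = 0.9377; α₂ = α₁·K2/[H⁺] = 0.001706
α₁ + 2α₂ = 0.9412
DIC = CA / (α₁ + 2α₂) = 1.67 / 0.9412 = 1.77 mmol/L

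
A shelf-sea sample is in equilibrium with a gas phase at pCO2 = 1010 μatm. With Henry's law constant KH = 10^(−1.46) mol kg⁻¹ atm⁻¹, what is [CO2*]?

KH = 10^(−1.46) = 3.467×10^-2 mol kg⁻¹ atm⁻¹
[CO2*] = KH · pCO2 = 3.467×10^-2 × 1010×10^-6 atm = 3.50×10^-5 mol/kg

[CO2*] = 35.0 μmol/kg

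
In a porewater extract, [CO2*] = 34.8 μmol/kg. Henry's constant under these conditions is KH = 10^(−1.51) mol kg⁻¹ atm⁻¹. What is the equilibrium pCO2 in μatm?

KH = 10^(−1.51) = 3.090×10^-2 mol kg⁻¹ atm⁻¹
pCO2 = [CO2*]/KH = 34.8×10^-6 / 3.090×10^-2 = 1.13×10^-3 atm = 1130 μatm

pCO2 = 1130 μatm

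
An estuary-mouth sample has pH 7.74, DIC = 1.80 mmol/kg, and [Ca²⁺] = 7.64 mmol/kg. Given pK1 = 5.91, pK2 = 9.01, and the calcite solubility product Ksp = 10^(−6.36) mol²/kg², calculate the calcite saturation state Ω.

α₂ = 1 / (1 + [H⁺]/K2 + [H⁺]²/(K1K2)) = 1 / (1 + 10^+1.27 + 10^-0.56)
   = 1 / (1 + 18.621 + 0.27542) = 1/19.896 = 0.05026
[CO3²⁻] = α₂ × DIC = 0.05026 × 1.80 = 0.09047 mmol/kg
Ksp = 10^(−6.36) = 4.365×10^-7
Ω = [Ca²⁺][CO3²⁻]/Ksp = (7.64×10^-3)(9.047×10^-5) / 4.365×10^-7 = 1.58

Ω = 1.58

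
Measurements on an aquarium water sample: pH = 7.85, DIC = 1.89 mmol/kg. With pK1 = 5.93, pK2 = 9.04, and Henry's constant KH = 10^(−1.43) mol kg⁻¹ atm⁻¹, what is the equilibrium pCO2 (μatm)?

pCO2 = 568 μatm

α₀ = 1 / (1 + K1/[H⁺] + K1K2/[H⁺]²) = 1 / (1 + 10^+1.92 + 10^+0.73)
   = 1 / (1 + 83.176 + 5.3703) = 1/89.547 = 0.01117
[CO2*] = α₀ × DIC = 0.01117 × 1.89 = 0.02111 mmol/kg
pCO2 = [CO2*]/KH = 2.111×10^-5 / 3.715×10^-2 = 568 μatm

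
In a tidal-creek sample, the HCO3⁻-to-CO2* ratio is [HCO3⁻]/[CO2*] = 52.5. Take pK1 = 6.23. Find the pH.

From K1 = [H⁺][HCO3⁻]/[CO2*]:  pH = pK1 + log₁₀([HCO3⁻]/[CO2*])
log₁₀(52.5) = +1.720
pH = 6.23 + (+1.720) = 7.95

pH = 7.95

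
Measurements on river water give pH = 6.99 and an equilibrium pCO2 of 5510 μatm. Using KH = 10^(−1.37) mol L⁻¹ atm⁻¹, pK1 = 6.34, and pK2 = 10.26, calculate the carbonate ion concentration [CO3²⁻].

[CO3²⁻] = 0.564 μmol/L

[CO2*] = KH · pCO2 = 10^(−1.37) × 5510×10^-6 = 2.350×10^-4 mol/L
α₀ = 1/(1 + K1/[H⁺] + K1K2/[H⁺]²) = 1/(1 + 10^+0.65 + 10^-2.62) = 0.1828
DIC = [CO2*]/α₀ = 2.350×10^-4 / 0.1828 = 1.286 mmol/L
[CO3²⁻] = α₂·DIC; α₂ = 0.0004386, so [CO3²⁻] = 0.0004386 × 1.286 = 0.000564 mmol/L = 0.564 μmol/L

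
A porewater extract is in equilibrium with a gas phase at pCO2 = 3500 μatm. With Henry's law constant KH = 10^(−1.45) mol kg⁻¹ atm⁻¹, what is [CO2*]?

KH = 10^(−1.45) = 3.548×10^-2 mol kg⁻¹ atm⁻¹
[CO2*] = KH · pCO2 = 3.548×10^-2 × 3500×10^-6 atm = 1.24×10^-4 mol/kg

[CO2*] = 124 μmol/kg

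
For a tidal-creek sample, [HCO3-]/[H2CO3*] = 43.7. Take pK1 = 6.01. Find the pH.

pH = 7.65

From K1 = [H⁺][HCO3-]/[H2CO3*]:  pH = pK1 + log₁₀([HCO3-]/[H2CO3*])
log₁₀(43.7) = +1.640
pH = 6.01 + (+1.640) = 7.65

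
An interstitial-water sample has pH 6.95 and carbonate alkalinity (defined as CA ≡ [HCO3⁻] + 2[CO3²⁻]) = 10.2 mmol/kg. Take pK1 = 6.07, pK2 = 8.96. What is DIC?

CA = [HCO3⁻] + 2[CO3²⁻] = (α₁ + 2α₂)·DIC
At pH 6.95: [H⁺]/K1 = 10^-0.88 = 0.13183, K2/[H⁺] = 10^-2.01 = 0.0097724
α₁ = 1/(1 + 0.13183 + 0.0097724) = 1/1.1416 = 0.8760; α₂ = α₁·K2/[H⁺] = 0.008560
α₁ + 2α₂ = 0.8931
DIC = CA / (α₁ + 2α₂) = 10.2 / 0.8931 = 11.4 mmol/kg

DIC = 11.4 mmol/kg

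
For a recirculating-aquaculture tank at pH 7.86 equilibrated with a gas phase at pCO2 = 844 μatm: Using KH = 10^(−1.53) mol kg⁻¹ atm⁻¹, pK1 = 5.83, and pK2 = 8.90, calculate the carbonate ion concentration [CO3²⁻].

[CO3²⁻] = 0.243 mmol/kg

[CO2*] = KH · pCO2 = 10^(−1.53) × 844×10^-6 = 2.491×10^-5 mol/kg
α₀ = 1/(1 + K1/[H⁺] + K1K2/[H⁺]²) = 1/(1 + 10^+2.03 + 10^+0.99) = 0.008480
DIC = [CO2*]/α₀ = 2.491×10^-5 / 0.008480 = 2.937 mmol/kg
[CO3²⁻] = α₂·DIC; α₂ = 0.08287, so [CO3²⁻] = 0.08287 × 2.937 = 0.243 mmol/kg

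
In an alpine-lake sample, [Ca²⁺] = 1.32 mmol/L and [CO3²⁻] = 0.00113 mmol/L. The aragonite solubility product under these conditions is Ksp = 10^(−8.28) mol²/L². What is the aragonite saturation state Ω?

Ω = 0.284

Ksp = 10^(−8.28) = 5.248×10^-9
Ω = [Ca²⁺][CO3²⁻]/Ksp = (1.32×10^-3)(0.00113×10^-3) / 5.248×10^-9 = 0.284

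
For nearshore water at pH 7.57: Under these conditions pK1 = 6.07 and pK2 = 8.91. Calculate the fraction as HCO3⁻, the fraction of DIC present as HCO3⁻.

α₁ = 1 / (1 + [H⁺]/K1 + K2/[H⁺]) = 1 / (1 + 10^-1.50 + 10^-1.34)
   = 1 / (1 + 0.031623 + 0.045709) = 1/1.0773 = 0.9282

α₁ = 0.928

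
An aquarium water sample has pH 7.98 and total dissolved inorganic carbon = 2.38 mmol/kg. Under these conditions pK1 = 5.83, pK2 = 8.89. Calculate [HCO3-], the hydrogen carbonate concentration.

α₁ = 1 / (1 + [H⁺]/K1 + K2/[H⁺]) = 1 / (1 + 10^-2.15 + 10^-0.91)
   = 1 / (1 + 0.0070795 + 0.12303) = 1/1.1301 = 0.8849
[HCO3⁻] = α₁ × DIC = 0.8849 × 2.38 = 2.11 mmol/kg

[HCO3⁻] = 2.11 mmol/kg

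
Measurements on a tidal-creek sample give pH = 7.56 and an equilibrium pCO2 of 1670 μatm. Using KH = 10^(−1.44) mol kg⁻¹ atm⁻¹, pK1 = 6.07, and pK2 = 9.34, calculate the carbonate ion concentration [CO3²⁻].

[CO3²⁻] = 0.0311 mmol/kg

[CO2*] = KH · pCO2 = 10^(−1.44) × 1670×10^-6 = 6.063×10^-5 mol/kg
α₀ = 1/(1 + K1/[H⁺] + K1K2/[H⁺]²) = 1/(1 + 10^+1.49 + 10^-0.29) = 0.03085
DIC = [CO2*]/α₀ = 6.063×10^-5 / 0.03085 = 1.966 mmol/kg
[CO3²⁻] = α₂·DIC; α₂ = 0.01582, so [CO3²⁻] = 0.01582 × 1.966 = 0.0311 mmol/kg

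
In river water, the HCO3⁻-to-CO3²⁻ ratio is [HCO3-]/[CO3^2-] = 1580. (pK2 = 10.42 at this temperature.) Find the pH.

From K2 = [H⁺][CO3^2-]/[HCO3-]:  pH = pK2 − log₁₀([HCO3-]/[CO3^2-])
log₁₀(1580) = +3.199
pH = 10.42 − (+3.199) = 7.22

pH = 7.22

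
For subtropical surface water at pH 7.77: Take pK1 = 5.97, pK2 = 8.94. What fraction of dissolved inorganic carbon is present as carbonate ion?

α₂ = 1 / (1 + [H⁺]/K2 + [H⁺]²/(K1K2)) = 1 / (1 + 10^+1.17 + 10^-0.63)
   = 1 / (1 + 14.791 + 0.23442) = 1/16.026 = 0.06240

α₂ = 0.0624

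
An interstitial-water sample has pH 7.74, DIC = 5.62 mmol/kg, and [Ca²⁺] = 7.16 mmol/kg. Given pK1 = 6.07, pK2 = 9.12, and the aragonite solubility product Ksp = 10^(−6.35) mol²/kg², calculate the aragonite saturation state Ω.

Ω = 3.53

α₂ = 1 / (1 + [H⁺]/K2 + [H⁺]²/(K1K2)) = 1 / (1 + 10^+1.38 + 10^-0.29)
   = 1 / (1 + 23.988 + 0.51286) = 1/25.501 = 0.03921
[CO3²⁻] = α₂ × DIC = 0.03921 × 5.62 = 0.2204 mmol/kg
Ksp = 10^(−6.35) = 4.467×10^-7
Ω = [Ca²⁺][CO3²⁻]/Ksp = (7.16×10^-3)(2.204×10^-4) / 4.467×10^-7 = 3.53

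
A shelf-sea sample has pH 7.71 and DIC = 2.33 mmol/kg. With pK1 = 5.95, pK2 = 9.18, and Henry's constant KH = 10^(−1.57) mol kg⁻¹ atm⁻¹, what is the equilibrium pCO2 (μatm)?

pCO2 = 1430 μatm

α₀ = 1 / (1 + K1/[H⁺] + K1K2/[H⁺]²) = 1 / (1 + 10^+1.76 + 10^+0.29)
   = 1 / (1 + 57.544 + 1.9498) = 1/60.494 = 0.01653
[CO2*] = α₀ × DIC = 0.01653 × 2.33 = 0.03852 mmol/kg
pCO2 = [CO2*]/KH = 3.852×10^-5 / 2.692×10^-2 = 1430 μatm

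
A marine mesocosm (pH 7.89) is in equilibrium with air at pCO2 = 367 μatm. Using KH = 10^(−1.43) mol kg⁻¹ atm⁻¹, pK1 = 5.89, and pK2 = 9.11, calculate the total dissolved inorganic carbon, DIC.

[CO2*] = KH · pCO2 = 10^(−1.43) × 367×10^-6 = 1.364×10^-5 mol/kg
α₀ = 1/(1 + K1/[H⁺] + K1K2/[H⁺]²) = 1/(1 + 10^+2.00 + 10^+0.78) = 0.009344
DIC = [CO2*]/α₀ = 1.364×10^-5 / 0.009344 = 1.46 mmol/kg

DIC = 1.46 mmol/kg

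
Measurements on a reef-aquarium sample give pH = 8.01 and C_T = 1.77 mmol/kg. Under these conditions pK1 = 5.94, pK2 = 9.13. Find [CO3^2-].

[CO3²⁻] = 0.124 mmol/kg

α₂ = 1 / (1 + [H⁺]/K2 + [H⁺]²/(K1K2)) = 1 / (1 + 10^+1.12 + 10^-0.95)
   = 1 / (1 + 13.183 + 0.11220) = 1/14.295 = 0.06996
[CO3²⁻] = α₂ × DIC = 0.06996 × 1.77 = 0.124 mmol/kg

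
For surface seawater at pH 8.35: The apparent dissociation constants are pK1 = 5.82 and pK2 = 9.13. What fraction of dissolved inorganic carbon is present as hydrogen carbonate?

α₁ = 1 / (1 + [H⁺]/K1 + K2/[H⁺]) = 1 / (1 + 10^-2.53 + 10^-0.78)
   = 1 / (1 + 0.0029512 + 0.16596) = 1/1.1689 = 0.8555

α₁ = 0.855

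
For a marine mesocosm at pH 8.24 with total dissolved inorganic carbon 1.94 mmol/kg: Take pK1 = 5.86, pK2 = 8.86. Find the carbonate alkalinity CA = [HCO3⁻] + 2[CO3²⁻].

CA = 2.31 mmol/kg

CA = [HCO3⁻] + 2[CO3²⁻] = (α₁ + 2α₂)·DIC
At pH 8.24: [H⁺]/K1 = 10^-2.38 = 0.0041687, K2/[H⁺] = 10^-0.62 = 0.23988
α₁ = 1/(1 + 0.0041687 + 0.23988) = 1/1.2441 = 0.8038; α₂ = α₁·K2/[H⁺] = 0.1928
α₁ + 2α₂ = 1.1895
CA = 1.1895 × 1.94 = 2.31 mmol/kg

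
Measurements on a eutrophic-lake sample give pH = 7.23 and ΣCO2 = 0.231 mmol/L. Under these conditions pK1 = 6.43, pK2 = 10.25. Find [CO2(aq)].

[CO2*] = 0.0316 mmol/L

α₀ = 1 / (1 + K1/[H⁺] + K1K2/[H⁺]²) = 1 / (1 + 10^+0.80 + 10^-2.22)
   = 1 / (1 + 6.3096 + 0.0060256) = 1/7.3156 = 0.1367
[CO2*] = α₀ × DIC = 0.1367 × 0.231 = 0.0316 mmol/L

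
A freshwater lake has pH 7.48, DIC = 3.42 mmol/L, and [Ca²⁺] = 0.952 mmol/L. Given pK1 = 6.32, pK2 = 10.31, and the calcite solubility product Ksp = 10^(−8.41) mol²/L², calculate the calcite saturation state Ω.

α₂ = 1 / (1 + [H⁺]/K2 + [H⁺]²/(K1K2)) = 1 / (1 + 10^+2.83 + 10^+1.67)
   = 1 / (1 + 676.08 + 46.774) = 1/723.86 = 0.001381
[CO3²⁻] = α₂ × DIC = 0.001381 × 3.42 = 0.004725 mmol/L = 4.725 μmol/L
Ksp = 10^(−8.41) = 3.890×10^-9
Ω = [Ca²⁺][CO3²⁻]/Ksp = (0.952×10^-3)(4.725×10^-6) / 3.890×10^-9 = 1.16

Ω = 1.16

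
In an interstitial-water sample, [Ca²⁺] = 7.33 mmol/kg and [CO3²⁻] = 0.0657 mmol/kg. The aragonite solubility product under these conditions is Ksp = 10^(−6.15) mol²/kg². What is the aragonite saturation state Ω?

Ksp = 10^(−6.15) = 7.079×10^-7
Ω = [Ca²⁺][CO3²⁻]/Ksp = (7.33×10^-3)(0.0657×10^-3) / 7.079×10^-7 = 0.680

Ω = 0.680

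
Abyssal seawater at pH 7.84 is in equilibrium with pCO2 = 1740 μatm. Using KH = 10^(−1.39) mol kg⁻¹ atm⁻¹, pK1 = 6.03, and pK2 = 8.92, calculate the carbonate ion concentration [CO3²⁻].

[CO3²⁻] = 0.381 mmol/kg

[CO2*] = KH · pCO2 = 10^(−1.39) × 1740×10^-6 = 7.088×10^-5 mol/kg
α₀ = 1/(1 + K1/[H⁺] + K1K2/[H⁺]²) = 1/(1 + 10^+1.81 + 10^+0.73) = 0.01410
DIC = [CO2*]/α₀ = 7.088×10^-5 / 0.01410 = 5.028 mmol/kg
[CO3²⁻] = α₂·DIC; α₂ = 0.07571, so [CO3²⁻] = 0.07571 × 5.028 = 0.381 mmol/kg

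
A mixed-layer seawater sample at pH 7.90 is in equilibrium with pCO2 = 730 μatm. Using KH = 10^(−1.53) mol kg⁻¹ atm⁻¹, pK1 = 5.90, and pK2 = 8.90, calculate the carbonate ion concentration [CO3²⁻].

[CO2*] = KH · pCO2 = 10^(−1.53) × 730×10^-6 = 2.154×10^-5 mol/kg
α₀ = 1/(1 + K1/[H⁺] + K1K2/[H⁺]²) = 1/(1 + 10^+2.00 + 10^+1.00) = 0.009009
DIC = [CO2*]/α₀ = 2.154×10^-5 / 0.009009 = 2.391 mmol/kg
[CO3²⁻] = α₂·DIC; α₂ = 0.09009, so [CO3²⁻] = 0.09009 × 2.391 = 0.215 mmol/kg

[CO3²⁻] = 0.215 mmol/kg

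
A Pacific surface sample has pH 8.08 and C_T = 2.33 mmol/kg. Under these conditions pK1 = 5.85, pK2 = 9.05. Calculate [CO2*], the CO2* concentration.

[CO2*] = 12.3 μmol/kg

α₀ = 1 / (1 + K1/[H⁺] + K1K2/[H⁺]²) = 1 / (1 + 10^+2.23 + 10^+1.26)
   = 1 / (1 + 169.82 + 18.197) = 1/189.02 = 0.005290
[CO2*] = α₀ × DIC = 0.005290 × 2.33 = 0.0123 mmol/kg = 12.3 μmol/kg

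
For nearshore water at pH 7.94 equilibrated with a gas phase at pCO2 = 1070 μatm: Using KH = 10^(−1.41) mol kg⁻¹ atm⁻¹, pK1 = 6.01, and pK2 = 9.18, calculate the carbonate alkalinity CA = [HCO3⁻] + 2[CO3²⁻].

CA = 3.95 mmol/kg

[CO2*] = KH · pCO2 = 10^(−1.41) × 1070×10^-6 = 4.163×10^-5 mol/kg
α₀ = 1/(1 + K1/[H⁺] + K1K2/[H⁺]²) = 1/(1 + 10^+1.93 + 10^+0.69) = 0.01099
DIC = [CO2*]/α₀ = 4.163×10^-5 / 0.01099 = 3.789 mmol/kg
CA = (α₁ + 2α₂)·DIC = (0.9352 + 2×0.05381) × 3.789 = 3.95 mmol/kg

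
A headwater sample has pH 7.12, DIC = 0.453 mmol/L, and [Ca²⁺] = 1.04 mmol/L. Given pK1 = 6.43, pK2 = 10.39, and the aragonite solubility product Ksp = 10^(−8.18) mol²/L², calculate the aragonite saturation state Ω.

Ω = 0.0318

α₂ = 1 / (1 + [H⁺]/K2 + [H⁺]²/(K1K2)) = 1 / (1 + 10^+3.27 + 10^+2.58)
   = 1 / (1 + 1862.1 + 380.19) = 1/2243.3 = 0.0004458
[CO3²⁻] = α₂ × DIC = 0.0004458 × 0.453 = 0.0002019 mmol/L = 0.2019 μmol/L
Ksp = 10^(−8.18) = 6.607×10^-9
Ω = [Ca²⁺][CO3²⁻]/Ksp = (1.04×10^-3)(2.019×10^-7) / 6.607×10^-9 = 0.0318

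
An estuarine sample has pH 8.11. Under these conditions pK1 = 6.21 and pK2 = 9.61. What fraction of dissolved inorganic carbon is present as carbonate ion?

α₂ = 0.0303

α₂ = 1 / (1 + [H⁺]/K2 + [H⁺]²/(K1K2)) = 1 / (1 + 10^+1.50 + 10^-0.40)
   = 1 / (1 + 31.623 + 0.39811) = 1/33.021 = 0.03028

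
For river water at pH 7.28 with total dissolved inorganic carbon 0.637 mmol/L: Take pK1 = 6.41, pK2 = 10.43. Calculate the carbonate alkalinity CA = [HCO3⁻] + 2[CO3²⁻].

CA = 0.562 mmol/L

CA = [HCO3⁻] + 2[CO3²⁻] = (α₁ + 2α₂)·DIC
At pH 7.28: [H⁺]/K1 = 10^-0.87 = 0.13490, K2/[H⁺] = 10^-3.15 = 0.00070795
α₁ = 1/(1 + 0.13490 + 0.00070795) = 1/1.1356 = 0.8806; α₂ = α₁·K2/[H⁺] = 0.0006234
α₁ + 2α₂ = 0.8818
CA = 0.8818 × 0.637 = 0.562 mmol/L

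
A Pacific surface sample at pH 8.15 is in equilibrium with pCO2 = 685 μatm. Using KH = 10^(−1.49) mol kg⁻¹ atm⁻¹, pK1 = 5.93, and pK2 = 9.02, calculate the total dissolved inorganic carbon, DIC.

DIC = 4.20 mmol/kg

[CO2*] = KH · pCO2 = 10^(−1.49) × 685×10^-6 = 2.217×10^-5 mol/kg
α₀ = 1/(1 + K1/[H⁺] + K1K2/[H⁺]²) = 1/(1 + 10^+2.22 + 10^+1.35) = 0.005281
DIC = [CO2*]/α₀ = 2.217×10^-5 / 0.005281 = 4.20 mmol/kg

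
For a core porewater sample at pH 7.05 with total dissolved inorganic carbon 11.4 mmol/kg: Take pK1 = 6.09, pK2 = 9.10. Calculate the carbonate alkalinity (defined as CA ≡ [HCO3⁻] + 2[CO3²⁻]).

CA = 10.4 mmol/kg

CA = [HCO3⁻] + 2[CO3²⁻] = (α₁ + 2α₂)·DIC
At pH 7.05: [H⁺]/K1 = 10^-0.96 = 0.10965, K2/[H⁺] = 10^-2.05 = 0.0089125
α₁ = 1/(1 + 0.10965 + 0.0089125) = 1/1.1186 = 0.8940; α₂ = α₁·K2/[H⁺] = 0.007968
α₁ + 2α₂ = 0.9099
CA = 0.9099 × 11.4 = 10.4 mmol/kg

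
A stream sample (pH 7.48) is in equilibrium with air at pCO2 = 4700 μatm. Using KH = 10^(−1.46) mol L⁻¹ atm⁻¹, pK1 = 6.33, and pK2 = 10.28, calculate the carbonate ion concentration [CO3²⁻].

[CO3²⁻] = 3.65 μmol/L

[CO2*] = KH · pCO2 = 10^(−1.46) × 4700×10^-6 = 1.630×10^-4 mol/L
α₀ = 1/(1 + K1/[H⁺] + K1K2/[H⁺]²) = 1/(1 + 10^+1.15 + 10^-1.65) = 0.06602
DIC = [CO2*]/α₀ = 1.630×10^-4 / 0.06602 = 2.469 mmol/L
[CO3²⁻] = α₂·DIC; α₂ = 0.001478, so [CO3²⁻] = 0.001478 × 2.469 = 0.00365 mmol/L = 3.65 μmol/L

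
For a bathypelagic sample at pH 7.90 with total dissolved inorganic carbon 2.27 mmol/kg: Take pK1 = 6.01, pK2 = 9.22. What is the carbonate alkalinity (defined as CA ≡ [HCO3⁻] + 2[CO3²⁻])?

CA = [HCO3⁻] + 2[CO3²⁻] = (α₁ + 2α₂)·DIC
At pH 7.90: [H⁺]/K1 = 10^-1.89 = 0.012882, K2/[H⁺] = 10^-1.32 = 0.047863
α₁ = 1/(1 + 0.012882 + 0.047863) = 1/1.0607 = 0.9427; α₂ = α₁·K2/[H⁺] = 0.04512
α₁ + 2α₂ = 1.0330
CA = 1.0330 × 2.27 = 2.34 mmol/kg

CA = 2.34 mmol/kg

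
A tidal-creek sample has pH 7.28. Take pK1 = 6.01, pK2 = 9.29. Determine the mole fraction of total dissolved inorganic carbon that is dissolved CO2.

α₀ = 1 / (1 + K1/[H⁺] + K1K2/[H⁺]²) = 1 / (1 + 10^+1.27 + 10^-0.74)
   = 1 / (1 + 18.621 + 0.18197) = 1/19.803 = 0.05050

α₀ = 0.0505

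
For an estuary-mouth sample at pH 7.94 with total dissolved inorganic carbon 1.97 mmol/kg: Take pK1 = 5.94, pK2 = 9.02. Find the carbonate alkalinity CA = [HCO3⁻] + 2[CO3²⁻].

CA = [HCO3⁻] + 2[CO3²⁻] = (α₁ + 2α₂)·DIC
At pH 7.94: [H⁺]/K1 = 10^-2.00 = 0.010000, K2/[H⁺] = 10^-1.08 = 0.083176
α₁ = 1/(1 + 0.010000 + 0.083176) = 1/1.0932 = 0.9148; α₂ = α₁·K2/[H⁺] = 0.07609
α₁ + 2α₂ = 1.0669
CA = 1.0669 × 1.97 = 2.10 mmol/kg

CA = 2.10 mmol/kg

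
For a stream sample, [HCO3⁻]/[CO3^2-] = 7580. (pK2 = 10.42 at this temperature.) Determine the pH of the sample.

From K2 = [H⁺][CO3^2-]/[HCO3⁻]:  pH = pK2 − log₁₀([HCO3⁻]/[CO3^2-])
log₁₀(7580) = +3.880
pH = 10.42 − (+3.880) = 6.54

pH = 6.54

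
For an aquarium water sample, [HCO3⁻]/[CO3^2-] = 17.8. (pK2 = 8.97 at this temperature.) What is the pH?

pH = 7.72

From K2 = [H⁺][CO3^2-]/[HCO3⁻]:  pH = pK2 − log₁₀([HCO3⁻]/[CO3^2-])
log₁₀(17.8) = +1.250
pH = 8.97 − (+1.250) = 7.72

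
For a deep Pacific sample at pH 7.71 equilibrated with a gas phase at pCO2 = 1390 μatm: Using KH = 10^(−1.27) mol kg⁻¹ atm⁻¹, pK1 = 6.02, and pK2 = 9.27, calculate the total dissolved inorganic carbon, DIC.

DIC = 3.83 mmol/kg

[CO2*] = KH · pCO2 = 10^(−1.27) × 1390×10^-6 = 7.465×10^-5 mol/kg
α₀ = 1/(1 + K1/[H⁺] + K1K2/[H⁺]²) = 1/(1 + 10^+1.69 + 10^+0.13) = 0.01948
DIC = [CO2*]/α₀ = 7.465×10^-5 / 0.01948 = 3.83 mmol/kg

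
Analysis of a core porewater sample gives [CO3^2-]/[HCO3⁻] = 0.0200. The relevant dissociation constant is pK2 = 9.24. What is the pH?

From K2 = [H⁺][CO3^2-]/[HCO3⁻]:  pH = pK2 + log₁₀([CO3^2-]/[HCO3⁻])
log₁₀(0.0200) = -1.699
pH = 9.24 + (-1.699) = 7.54

pH = 7.54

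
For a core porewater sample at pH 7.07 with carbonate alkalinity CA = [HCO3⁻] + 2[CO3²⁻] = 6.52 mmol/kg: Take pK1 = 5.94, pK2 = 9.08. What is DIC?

CA = [HCO3⁻] + 2[CO3²⁻] = (α₁ + 2α₂)·DIC
At pH 7.07: [H⁺]/K1 = 10^-1.13 = 0.074131, K2/[H⁺] = 10^-2.01 = 0.0097724
α₁ = 1/(1 + 0.074131 + 0.0097724) = 1/1.0839 = 0.9226; α₂ = α₁·K2/[H⁺] = 0.009016
α₁ + 2α₂ = 0.9406
DIC = CA / (α₁ + 2α₂) = 6.52 / 0.9406 = 6.93 mmol/kg

DIC = 6.93 mmol/kg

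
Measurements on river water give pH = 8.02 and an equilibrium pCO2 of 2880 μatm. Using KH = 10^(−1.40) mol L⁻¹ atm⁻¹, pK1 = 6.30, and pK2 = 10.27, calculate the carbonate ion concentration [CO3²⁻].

[CO2*] = KH · pCO2 = 10^(−1.40) × 2880×10^-6 = 1.147×10^-4 mol/L
α₀ = 1/(1 + K1/[H⁺] + K1K2/[H⁺]²) = 1/(1 + 10^+1.72 + 10^-0.53) = 0.01860
DIC = [CO2*]/α₀ = 1.147×10^-4 / 0.01860 = 6.166 mmol/L
[CO3²⁻] = α₂·DIC; α₂ = 0.005488, so [CO3²⁻] = 0.005488 × 6.166 = 0.0338 mmol/L

[CO3²⁻] = 0.0338 mmol/L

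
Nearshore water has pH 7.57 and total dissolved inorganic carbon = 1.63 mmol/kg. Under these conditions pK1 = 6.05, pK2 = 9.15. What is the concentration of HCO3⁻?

[HCO3⁻] = 1.54 mmol/kg

α₁ = 1 / (1 + [H⁺]/K1 + K2/[H⁺]) = 1 / (1 + 10^-1.52 + 10^-1.58)
   = 1 / (1 + 0.030200 + 0.026303) = 1/1.0565 = 0.9465
[HCO3⁻] = α₁ × DIC = 0.9465 × 1.63 = 1.54 mmol/kg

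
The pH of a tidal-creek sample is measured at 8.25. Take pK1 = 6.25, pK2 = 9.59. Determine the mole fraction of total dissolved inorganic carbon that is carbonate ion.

α₂ = 1 / (1 + [H⁺]/K2 + [H⁺]²/(K1K2)) = 1 / (1 + 10^+1.34 + 10^-0.66)
   = 1 / (1 + 21.878 + 0.21878) = 1/23.096 = 0.04330

α₂ = 0.0433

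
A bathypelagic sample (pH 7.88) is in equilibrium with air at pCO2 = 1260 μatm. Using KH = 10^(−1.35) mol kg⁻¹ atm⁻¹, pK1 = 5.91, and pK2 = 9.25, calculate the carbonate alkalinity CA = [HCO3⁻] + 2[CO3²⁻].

CA = 5.70 mmol/kg

[CO2*] = KH · pCO2 = 10^(−1.35) × 1260×10^-6 = 5.628×10^-5 mol/kg
α₀ = 1/(1 + K1/[H⁺] + K1K2/[H⁺]²) = 1/(1 + 10^+1.97 + 10^+0.60) = 0.01017
DIC = [CO2*]/α₀ = 5.628×10^-5 / 0.01017 = 5.533 mmol/kg
CA = (α₁ + 2α₂)·DIC = (0.9493 + 2×0.04050) × 5.533 = 5.70 mmol/kg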